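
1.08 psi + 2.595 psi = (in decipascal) 2.534e+05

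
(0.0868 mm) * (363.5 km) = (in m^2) 31.55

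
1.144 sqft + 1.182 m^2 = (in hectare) 0.0001288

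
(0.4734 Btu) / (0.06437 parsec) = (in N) 2.515e-13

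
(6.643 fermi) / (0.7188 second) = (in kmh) 3.327e-14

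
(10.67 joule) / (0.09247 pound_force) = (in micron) 2.594e+07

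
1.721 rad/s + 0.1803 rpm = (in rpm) 16.61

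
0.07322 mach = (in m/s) 24.93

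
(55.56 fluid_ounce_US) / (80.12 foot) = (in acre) 1.663e-08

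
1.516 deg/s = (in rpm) 0.2527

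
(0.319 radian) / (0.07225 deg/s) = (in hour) 0.07027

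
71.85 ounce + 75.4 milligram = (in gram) 2037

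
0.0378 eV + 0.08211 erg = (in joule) 8.211e-09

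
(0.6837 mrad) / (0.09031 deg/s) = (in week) 7.172e-07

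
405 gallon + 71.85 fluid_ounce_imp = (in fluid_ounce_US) 5.191e+04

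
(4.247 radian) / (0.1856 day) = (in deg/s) 0.01517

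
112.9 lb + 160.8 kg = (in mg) 2.12e+08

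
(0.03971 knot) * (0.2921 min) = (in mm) 358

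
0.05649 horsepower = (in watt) 42.12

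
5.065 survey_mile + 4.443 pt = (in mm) 8.151e+06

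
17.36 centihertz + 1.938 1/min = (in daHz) 0.02059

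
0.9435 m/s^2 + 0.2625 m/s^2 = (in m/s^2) 1.206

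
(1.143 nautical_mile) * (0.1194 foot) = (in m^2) 77.04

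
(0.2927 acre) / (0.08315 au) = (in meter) 9.523e-08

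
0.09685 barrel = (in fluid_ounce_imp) 541.9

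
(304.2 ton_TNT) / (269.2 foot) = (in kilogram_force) 1.582e+09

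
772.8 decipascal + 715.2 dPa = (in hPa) 1.488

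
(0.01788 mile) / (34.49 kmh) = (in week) 4.966e-06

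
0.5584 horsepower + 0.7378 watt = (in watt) 417.1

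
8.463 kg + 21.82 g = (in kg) 8.485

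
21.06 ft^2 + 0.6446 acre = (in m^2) 2611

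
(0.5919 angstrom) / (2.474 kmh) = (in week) 1.424e-16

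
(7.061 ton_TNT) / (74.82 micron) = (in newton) 3.949e+14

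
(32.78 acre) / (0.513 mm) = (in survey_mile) 1.607e+05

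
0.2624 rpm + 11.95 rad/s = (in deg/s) 686.3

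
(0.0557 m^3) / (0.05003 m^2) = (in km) 0.001113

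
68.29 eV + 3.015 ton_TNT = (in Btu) 1.196e+07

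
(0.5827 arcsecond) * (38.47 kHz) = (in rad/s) 0.1087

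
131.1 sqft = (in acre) 0.00301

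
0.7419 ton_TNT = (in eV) 1.937e+28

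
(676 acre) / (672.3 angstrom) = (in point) 1.153e+17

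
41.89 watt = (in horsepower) 0.05618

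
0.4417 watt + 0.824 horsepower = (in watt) 614.9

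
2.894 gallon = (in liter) 10.95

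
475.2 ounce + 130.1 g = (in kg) 13.6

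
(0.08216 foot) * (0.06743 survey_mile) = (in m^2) 2.718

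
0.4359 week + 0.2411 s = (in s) 2.636e+05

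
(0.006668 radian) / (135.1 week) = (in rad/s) 8.161e-11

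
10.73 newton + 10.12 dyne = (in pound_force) 2.412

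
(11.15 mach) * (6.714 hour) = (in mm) 9.176e+10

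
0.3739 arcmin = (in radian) 0.0001088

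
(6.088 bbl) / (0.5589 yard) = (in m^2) 1.894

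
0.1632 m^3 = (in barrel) 1.026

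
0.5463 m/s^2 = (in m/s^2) 0.5463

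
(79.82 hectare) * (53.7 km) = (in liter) 4.286e+13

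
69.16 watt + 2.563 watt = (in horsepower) 0.09618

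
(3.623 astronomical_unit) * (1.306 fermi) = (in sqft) 0.007619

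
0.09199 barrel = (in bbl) 0.09199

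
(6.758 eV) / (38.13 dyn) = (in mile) 1.764e-18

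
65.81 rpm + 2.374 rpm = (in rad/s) 7.14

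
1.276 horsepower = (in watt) 951.5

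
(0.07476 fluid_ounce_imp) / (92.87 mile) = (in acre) 3.512e-15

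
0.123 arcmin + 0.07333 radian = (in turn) 0.01168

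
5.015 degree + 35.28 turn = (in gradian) 1.412e+04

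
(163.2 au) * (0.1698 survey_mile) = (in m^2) 6.672e+15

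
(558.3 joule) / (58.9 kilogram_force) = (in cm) 96.66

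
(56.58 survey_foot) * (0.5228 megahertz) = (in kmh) 3.246e+07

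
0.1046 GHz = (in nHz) 1.046e+17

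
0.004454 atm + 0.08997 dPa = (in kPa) 0.4513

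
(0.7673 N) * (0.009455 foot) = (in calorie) 0.0005285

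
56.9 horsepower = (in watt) 4.243e+04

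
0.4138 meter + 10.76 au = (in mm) 1.61e+15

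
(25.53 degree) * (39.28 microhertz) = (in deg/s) 0.001003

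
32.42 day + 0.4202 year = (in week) 26.54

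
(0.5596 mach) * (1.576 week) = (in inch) 7.15e+09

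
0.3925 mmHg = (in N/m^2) 52.33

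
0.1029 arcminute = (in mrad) 0.02993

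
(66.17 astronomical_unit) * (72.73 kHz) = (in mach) 2.114e+15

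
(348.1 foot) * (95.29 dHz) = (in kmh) 3640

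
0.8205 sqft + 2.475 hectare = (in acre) 6.116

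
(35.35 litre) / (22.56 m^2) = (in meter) 0.001567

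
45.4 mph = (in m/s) 20.3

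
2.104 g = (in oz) 0.07422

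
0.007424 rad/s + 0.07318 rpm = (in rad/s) 0.01509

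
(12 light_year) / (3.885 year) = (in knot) 1.801e+09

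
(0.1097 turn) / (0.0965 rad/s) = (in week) 1.181e-05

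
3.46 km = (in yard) 3784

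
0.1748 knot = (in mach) 0.0002641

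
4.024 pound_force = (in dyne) 1.79e+06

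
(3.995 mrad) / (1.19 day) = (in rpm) 3.71e-07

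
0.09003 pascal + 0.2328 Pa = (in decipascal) 3.228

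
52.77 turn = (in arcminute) 1.14e+06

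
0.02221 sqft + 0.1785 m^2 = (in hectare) 1.806e-05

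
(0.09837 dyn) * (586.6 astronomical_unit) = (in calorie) 2.063e+07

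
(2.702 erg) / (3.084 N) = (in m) 8.761e-08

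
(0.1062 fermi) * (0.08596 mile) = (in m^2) 1.469e-14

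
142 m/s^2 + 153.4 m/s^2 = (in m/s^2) 295.4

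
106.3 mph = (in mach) 0.1396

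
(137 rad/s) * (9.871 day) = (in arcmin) 4.017e+11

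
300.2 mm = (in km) 0.0003002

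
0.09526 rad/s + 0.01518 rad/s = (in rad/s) 0.1104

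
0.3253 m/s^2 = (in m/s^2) 0.3253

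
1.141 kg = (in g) 1141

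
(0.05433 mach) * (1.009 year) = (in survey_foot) 1.931e+09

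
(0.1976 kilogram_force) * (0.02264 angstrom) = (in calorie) 1.049e-12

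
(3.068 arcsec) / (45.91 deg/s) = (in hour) 5.156e-09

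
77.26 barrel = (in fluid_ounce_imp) 4.323e+05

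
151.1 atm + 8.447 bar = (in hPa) 1.615e+05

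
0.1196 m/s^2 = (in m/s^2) 0.1196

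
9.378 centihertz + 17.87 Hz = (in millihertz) 1.796e+04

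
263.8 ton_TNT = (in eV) 6.889e+30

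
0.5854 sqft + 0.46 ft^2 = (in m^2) 0.09712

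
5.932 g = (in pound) 0.01308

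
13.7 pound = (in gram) 6214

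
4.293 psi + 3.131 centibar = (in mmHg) 245.5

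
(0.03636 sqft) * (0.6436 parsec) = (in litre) 6.708e+16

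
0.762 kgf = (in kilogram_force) 0.762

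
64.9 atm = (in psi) 953.8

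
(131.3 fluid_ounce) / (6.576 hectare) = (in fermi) 5.905e+07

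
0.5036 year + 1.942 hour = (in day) 183.9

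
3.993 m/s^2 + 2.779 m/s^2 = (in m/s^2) 6.772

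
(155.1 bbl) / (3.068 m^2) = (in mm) 8037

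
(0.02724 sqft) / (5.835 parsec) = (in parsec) 4.555e-37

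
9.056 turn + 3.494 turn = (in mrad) 7.885e+04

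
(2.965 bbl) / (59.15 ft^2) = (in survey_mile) 5.33e-05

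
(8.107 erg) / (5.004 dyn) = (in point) 45.92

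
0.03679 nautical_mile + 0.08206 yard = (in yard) 74.6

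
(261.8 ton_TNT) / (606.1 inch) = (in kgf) 7.255e+09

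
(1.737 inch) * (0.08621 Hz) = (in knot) 0.007394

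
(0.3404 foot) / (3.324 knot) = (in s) 0.06067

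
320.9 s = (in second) 320.9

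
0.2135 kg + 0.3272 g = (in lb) 0.4714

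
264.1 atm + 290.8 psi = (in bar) 287.6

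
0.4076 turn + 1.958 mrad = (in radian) 2.563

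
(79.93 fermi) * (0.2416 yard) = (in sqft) 1.901e-13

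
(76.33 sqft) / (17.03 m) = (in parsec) 1.349e-17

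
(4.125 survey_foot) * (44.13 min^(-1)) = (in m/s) 0.9247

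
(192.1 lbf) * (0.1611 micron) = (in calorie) 3.29e-05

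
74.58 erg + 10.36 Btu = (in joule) 1.093e+04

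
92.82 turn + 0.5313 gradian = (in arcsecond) 1.203e+08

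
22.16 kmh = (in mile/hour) 13.77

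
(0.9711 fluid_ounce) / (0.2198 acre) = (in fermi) 3.229e+07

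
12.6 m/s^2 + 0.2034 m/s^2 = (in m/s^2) 12.8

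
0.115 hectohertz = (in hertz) 11.5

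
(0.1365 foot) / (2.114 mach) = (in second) 5.78e-05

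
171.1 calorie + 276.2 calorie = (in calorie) 447.3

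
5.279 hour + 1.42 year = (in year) 1.421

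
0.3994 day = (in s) 3.451e+04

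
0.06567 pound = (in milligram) 2.979e+04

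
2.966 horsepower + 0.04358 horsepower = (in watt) 2244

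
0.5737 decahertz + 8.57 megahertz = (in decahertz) 8.57e+05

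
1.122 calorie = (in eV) 2.93e+19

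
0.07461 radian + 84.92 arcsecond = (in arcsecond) 1.547e+04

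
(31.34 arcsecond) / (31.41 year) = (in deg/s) 8.789e-12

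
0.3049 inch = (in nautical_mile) 4.182e-06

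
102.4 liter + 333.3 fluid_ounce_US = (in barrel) 0.7061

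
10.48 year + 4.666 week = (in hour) 9.259e+04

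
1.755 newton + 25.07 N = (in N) 26.82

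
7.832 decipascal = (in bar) 7.832e-06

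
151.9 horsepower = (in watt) 1.133e+05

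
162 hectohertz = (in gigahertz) 1.62e-05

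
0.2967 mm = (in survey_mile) 1.844e-07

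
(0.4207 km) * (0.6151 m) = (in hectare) 0.02588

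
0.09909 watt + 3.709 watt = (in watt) 3.808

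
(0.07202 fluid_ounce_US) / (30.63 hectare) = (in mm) 6.954e-09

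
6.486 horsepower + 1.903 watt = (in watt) 4839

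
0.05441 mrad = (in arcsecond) 11.22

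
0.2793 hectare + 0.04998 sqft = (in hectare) 0.2793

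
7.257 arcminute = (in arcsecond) 435.4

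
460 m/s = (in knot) 894.2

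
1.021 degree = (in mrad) 17.82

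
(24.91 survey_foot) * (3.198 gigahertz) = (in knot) 4.72e+10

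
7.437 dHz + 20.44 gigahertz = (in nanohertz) 2.044e+19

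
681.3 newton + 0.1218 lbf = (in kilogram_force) 69.53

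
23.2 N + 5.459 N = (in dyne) 2.866e+06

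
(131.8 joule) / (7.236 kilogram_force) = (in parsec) 6.019e-17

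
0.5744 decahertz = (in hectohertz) 0.05744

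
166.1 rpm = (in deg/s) 996.6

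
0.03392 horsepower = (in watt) 25.29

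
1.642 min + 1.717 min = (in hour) 0.05598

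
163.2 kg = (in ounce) 5757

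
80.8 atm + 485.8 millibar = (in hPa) 8.236e+04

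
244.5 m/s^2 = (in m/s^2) 244.5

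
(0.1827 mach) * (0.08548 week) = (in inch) 1.266e+08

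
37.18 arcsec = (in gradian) 0.01148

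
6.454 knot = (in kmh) 11.95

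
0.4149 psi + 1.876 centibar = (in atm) 0.04675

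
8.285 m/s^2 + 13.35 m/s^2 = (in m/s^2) 21.63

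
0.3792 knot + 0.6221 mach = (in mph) 474.3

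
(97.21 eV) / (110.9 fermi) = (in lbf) 3.157e-05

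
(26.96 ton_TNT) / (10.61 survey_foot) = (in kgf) 3.557e+09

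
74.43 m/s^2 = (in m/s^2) 74.43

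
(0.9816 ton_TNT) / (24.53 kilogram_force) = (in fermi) 1.707e+22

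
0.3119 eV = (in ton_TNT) 1.194e-29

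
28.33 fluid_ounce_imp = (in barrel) 0.005063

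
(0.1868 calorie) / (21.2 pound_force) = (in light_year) 8.76e-19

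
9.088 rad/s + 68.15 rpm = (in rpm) 154.9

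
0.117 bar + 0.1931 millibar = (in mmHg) 87.9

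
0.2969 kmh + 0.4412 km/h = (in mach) 0.0006021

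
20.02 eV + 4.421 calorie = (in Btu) 0.01753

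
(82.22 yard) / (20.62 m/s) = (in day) 4.22e-05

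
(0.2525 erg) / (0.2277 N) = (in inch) 4.366e-06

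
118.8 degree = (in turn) 0.33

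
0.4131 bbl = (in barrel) 0.4131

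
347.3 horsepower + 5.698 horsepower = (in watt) 2.632e+05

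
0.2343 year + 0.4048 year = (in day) 233.3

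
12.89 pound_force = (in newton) 57.34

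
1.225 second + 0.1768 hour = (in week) 0.001054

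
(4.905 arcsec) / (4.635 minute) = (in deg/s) 4.899e-06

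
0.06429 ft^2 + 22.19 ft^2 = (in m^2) 2.067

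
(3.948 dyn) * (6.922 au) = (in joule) 4.088e+07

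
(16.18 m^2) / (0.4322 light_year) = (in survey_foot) 1.298e-14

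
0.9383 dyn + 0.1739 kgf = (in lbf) 0.3834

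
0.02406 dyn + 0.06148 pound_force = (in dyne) 2.735e+04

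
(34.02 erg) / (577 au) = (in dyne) 3.941e-15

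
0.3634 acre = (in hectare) 0.1471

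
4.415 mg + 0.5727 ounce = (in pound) 0.0358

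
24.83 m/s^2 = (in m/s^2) 24.83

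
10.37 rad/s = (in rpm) 99.03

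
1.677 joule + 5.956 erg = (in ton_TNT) 4.008e-10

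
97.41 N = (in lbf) 21.9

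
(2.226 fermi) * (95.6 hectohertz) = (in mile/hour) 4.76e-11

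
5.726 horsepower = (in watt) 4270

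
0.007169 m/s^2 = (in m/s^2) 0.007169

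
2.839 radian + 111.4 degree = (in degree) 274.1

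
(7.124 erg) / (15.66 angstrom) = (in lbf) 102.3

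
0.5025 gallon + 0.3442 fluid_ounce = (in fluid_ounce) 64.66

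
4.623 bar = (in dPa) 4.623e+06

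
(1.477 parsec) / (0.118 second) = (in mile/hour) 8.64e+17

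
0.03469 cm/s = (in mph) 0.000776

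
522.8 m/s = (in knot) 1016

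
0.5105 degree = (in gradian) 0.5672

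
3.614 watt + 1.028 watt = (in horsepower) 0.006225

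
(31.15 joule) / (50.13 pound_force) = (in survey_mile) 8.68e-05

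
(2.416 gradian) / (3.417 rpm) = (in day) 1.228e-06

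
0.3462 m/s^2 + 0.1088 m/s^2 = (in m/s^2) 0.455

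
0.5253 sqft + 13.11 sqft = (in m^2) 1.267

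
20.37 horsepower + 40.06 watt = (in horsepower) 20.42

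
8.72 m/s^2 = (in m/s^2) 8.72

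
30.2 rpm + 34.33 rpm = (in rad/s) 6.758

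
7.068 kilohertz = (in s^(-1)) 7068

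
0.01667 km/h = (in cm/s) 0.4631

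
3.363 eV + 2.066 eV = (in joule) 8.698e-19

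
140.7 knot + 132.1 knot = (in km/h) 505.2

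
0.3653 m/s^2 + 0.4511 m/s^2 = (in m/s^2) 0.8164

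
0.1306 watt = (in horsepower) 0.0001751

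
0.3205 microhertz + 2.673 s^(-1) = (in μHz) 2.673e+06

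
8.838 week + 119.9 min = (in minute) 8.921e+04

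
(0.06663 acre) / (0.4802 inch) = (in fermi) 2.211e+19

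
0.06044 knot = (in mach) 9.132e-05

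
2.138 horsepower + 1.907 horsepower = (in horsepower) 4.045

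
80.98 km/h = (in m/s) 22.49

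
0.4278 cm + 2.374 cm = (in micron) 2.802e+04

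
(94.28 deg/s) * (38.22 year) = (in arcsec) 4.091e+14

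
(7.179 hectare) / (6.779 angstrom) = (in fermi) 1.059e+29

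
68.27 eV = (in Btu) 1.037e-20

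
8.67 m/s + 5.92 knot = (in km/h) 42.18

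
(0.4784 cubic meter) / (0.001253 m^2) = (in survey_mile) 0.2372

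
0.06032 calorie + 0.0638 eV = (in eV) 1.575e+18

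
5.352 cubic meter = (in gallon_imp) 1177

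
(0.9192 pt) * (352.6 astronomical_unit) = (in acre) 4.227e+06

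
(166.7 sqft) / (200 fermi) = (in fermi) 7.743e+28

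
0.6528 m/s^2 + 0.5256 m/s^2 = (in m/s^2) 1.178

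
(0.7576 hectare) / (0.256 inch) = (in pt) 3.303e+09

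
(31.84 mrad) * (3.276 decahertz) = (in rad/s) 1.043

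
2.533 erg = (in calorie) 6.054e-08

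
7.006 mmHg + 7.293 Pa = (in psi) 0.1365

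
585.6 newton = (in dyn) 5.856e+07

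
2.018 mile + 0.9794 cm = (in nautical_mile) 1.754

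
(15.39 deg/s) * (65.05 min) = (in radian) 1048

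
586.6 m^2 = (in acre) 0.145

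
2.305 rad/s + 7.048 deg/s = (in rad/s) 2.428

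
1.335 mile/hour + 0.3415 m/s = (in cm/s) 93.83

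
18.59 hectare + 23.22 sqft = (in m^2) 1.859e+05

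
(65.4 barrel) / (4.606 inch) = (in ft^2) 956.6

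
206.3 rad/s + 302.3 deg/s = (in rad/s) 211.6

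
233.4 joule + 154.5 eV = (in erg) 2.334e+09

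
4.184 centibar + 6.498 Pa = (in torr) 31.43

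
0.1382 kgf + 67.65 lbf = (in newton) 302.3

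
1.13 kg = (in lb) 2.491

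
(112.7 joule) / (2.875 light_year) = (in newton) 4.143e-15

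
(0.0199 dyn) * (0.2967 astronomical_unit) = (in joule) 8833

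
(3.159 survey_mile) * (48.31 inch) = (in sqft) 6.715e+04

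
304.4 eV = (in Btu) 4.623e-20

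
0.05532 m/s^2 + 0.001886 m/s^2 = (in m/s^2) 0.05721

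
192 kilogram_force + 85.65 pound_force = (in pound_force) 508.9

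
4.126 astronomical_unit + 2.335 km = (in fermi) 6.172e+26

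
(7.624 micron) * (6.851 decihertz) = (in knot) 1.015e-05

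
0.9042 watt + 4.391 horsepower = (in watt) 3275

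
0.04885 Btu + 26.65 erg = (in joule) 51.54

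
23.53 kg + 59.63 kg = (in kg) 83.16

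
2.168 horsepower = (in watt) 1617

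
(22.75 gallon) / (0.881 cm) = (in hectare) 0.0009775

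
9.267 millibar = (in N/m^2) 926.7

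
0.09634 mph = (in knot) 0.08372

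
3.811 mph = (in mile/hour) 3.811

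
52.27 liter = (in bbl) 0.3288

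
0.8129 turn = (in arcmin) 1.756e+04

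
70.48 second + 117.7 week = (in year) 2.257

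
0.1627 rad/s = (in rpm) 1.554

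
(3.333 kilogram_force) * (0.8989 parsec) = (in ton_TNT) 2.167e+08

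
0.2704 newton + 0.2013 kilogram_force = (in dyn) 2.244e+05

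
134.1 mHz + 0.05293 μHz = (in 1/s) 0.1341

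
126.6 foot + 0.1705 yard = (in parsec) 1.256e-15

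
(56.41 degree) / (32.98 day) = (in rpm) 3.299e-06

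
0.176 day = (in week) 0.02514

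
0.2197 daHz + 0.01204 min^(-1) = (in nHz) 2.197e+09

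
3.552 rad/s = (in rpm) 33.92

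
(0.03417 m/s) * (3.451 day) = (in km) 10.19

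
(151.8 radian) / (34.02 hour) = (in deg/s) 0.07102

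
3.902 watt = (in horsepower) 0.005233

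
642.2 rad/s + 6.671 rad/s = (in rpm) 6196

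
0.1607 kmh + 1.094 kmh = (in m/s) 0.3485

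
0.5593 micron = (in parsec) 1.813e-23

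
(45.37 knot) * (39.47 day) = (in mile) 4.946e+04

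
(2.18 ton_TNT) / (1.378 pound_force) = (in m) 1.488e+09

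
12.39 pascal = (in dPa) 123.9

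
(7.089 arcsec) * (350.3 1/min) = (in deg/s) 0.0115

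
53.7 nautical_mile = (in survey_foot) 3.263e+05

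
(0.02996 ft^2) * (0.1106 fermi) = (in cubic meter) 3.078e-19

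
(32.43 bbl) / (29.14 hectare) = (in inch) 0.0006966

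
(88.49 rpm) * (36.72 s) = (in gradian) 2.166e+04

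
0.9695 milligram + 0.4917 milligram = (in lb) 3.221e-06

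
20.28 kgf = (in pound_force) 44.71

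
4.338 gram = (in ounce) 0.153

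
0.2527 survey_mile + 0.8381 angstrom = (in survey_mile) 0.2527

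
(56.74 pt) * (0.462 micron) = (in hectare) 9.248e-13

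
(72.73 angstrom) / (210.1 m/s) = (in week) 5.724e-17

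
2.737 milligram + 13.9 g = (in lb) 0.03065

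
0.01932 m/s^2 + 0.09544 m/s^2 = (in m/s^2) 0.1148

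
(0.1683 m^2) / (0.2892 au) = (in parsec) 1.261e-28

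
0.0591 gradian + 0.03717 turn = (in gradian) 14.93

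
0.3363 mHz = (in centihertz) 0.03363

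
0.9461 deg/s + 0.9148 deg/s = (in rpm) 0.3101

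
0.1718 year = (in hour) 1505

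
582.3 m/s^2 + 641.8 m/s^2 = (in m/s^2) 1224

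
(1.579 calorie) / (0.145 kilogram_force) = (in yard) 5.081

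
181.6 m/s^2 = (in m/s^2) 181.6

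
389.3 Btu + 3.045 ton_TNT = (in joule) 1.274e+10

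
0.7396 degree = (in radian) 0.01291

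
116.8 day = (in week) 16.69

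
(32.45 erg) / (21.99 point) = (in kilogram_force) 4.265e-05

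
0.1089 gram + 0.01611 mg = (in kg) 0.0001089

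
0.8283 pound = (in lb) 0.8283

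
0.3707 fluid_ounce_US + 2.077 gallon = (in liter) 7.873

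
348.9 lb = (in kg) 158.3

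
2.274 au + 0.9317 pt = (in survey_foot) 1.116e+12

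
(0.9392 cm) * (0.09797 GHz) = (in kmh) 3.312e+06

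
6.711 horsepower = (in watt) 5004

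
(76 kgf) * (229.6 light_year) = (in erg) 1.619e+28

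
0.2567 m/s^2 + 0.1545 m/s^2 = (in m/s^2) 0.4112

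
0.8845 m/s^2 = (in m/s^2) 0.8845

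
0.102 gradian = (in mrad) 1.602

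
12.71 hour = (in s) 4.576e+04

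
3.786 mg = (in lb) 8.347e-06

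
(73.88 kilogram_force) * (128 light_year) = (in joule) 8.774e+20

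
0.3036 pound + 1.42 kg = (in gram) 1558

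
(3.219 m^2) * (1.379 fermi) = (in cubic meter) 4.439e-15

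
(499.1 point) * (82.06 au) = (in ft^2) 2.327e+13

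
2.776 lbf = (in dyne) 1.235e+06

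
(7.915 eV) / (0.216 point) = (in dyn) 1.664e-09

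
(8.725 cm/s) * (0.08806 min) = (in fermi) 4.61e+14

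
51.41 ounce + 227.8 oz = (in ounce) 279.2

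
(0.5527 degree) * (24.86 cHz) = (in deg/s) 0.1374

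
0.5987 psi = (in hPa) 41.28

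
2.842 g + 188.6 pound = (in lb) 188.6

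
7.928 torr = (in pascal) 1057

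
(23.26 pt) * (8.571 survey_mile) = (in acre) 0.02797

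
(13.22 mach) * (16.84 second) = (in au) 5.067e-07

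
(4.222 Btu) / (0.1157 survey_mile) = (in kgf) 2.439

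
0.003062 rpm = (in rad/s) 0.0003207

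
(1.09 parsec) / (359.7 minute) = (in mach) 4.577e+09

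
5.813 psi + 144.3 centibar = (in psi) 26.74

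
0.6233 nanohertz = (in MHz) 6.233e-16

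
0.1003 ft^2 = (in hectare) 9.318e-07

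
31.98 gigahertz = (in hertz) 3.198e+10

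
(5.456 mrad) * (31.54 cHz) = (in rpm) 0.01643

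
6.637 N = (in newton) 6.637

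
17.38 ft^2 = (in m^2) 1.615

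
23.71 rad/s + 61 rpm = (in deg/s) 1724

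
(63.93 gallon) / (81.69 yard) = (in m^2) 0.00324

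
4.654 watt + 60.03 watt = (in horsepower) 0.08674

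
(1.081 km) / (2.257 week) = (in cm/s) 0.07919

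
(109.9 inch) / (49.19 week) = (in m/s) 9.383e-08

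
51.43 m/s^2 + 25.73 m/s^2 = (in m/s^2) 77.16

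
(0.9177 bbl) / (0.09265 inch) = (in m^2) 62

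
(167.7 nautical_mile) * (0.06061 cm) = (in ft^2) 2026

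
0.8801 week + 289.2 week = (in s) 1.754e+08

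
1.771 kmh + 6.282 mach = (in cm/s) 2.14e+05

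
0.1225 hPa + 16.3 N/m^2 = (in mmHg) 0.2141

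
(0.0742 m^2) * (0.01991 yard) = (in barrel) 0.008497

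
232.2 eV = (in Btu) 3.526e-20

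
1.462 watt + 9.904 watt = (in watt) 11.37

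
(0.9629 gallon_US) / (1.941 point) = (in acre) 0.001315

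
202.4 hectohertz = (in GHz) 2.024e-05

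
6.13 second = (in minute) 0.1022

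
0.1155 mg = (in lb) 2.546e-07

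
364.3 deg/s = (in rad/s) 6.358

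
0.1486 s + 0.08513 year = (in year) 0.08513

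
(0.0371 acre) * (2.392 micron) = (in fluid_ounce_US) 12.14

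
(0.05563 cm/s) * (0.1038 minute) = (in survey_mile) 2.153e-06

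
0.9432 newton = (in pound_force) 0.212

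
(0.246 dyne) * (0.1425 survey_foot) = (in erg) 1.068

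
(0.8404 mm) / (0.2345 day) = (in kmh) 1.493e-07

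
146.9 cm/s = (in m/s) 1.469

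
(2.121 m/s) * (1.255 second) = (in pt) 7545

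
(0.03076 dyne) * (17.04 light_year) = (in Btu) 4.7e+07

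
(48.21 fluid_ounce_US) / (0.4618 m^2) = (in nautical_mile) 1.667e-06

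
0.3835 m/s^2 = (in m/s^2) 0.3835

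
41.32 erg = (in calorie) 9.876e-07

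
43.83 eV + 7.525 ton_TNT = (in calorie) 7.525e+09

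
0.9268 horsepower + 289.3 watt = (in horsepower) 1.315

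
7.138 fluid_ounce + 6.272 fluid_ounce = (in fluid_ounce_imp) 13.96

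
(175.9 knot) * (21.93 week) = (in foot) 3.938e+09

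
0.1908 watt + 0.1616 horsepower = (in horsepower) 0.1619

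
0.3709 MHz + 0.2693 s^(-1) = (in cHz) 3.709e+07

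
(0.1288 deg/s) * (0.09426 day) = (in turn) 2.914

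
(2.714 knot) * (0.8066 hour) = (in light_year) 4.285e-13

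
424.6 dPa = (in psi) 0.006158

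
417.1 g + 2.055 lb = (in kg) 1.349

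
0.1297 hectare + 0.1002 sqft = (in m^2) 1297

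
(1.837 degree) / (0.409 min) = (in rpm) 0.01248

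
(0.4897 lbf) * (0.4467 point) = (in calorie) 8.204e-05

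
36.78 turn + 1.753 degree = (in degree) 1.324e+04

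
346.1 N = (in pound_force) 77.81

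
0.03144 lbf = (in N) 0.1399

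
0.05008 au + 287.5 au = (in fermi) 4.302e+28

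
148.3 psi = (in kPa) 1022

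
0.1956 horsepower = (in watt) 145.9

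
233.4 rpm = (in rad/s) 24.44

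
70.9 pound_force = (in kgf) 32.16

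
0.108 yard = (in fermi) 9.876e+13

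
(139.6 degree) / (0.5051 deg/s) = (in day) 0.003199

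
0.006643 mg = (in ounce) 2.343e-07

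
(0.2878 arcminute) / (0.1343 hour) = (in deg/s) 9.921e-06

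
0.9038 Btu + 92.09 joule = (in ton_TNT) 2.499e-07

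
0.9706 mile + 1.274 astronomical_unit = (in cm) 1.906e+13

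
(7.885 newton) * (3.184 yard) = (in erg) 2.296e+08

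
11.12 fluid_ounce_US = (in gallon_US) 0.08687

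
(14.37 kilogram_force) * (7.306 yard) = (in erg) 9.414e+09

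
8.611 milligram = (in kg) 8.611e-06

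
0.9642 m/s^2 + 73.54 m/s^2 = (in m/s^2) 74.5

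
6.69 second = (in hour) 0.001858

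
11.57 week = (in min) 1.166e+05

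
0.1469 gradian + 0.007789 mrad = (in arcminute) 7.959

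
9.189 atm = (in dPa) 9.311e+06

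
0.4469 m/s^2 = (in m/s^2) 0.4469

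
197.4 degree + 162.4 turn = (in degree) 5.866e+04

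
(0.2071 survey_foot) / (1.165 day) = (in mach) 1.842e-09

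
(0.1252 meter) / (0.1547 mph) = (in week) 2.993e-06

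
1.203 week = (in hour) 202.1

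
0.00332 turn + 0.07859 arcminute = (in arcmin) 71.79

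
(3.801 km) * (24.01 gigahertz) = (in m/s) 9.126e+13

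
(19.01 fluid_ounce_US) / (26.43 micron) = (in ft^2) 229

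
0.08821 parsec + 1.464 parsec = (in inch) 1.886e+18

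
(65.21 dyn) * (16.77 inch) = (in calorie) 6.639e-05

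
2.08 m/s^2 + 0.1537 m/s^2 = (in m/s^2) 2.234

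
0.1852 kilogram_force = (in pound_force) 0.4083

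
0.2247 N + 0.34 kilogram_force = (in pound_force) 0.8001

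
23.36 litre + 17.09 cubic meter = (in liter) 1.711e+04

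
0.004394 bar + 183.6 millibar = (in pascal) 1.88e+04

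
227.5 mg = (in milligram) 227.5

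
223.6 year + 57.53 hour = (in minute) 1.175e+08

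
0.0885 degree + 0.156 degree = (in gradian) 0.2717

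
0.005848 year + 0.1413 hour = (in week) 0.3058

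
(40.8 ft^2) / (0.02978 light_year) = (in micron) 1.345e-08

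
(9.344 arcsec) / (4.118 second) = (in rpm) 0.000105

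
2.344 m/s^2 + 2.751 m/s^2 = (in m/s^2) 5.095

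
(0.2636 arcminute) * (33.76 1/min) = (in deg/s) 0.002472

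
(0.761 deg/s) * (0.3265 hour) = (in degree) 894.5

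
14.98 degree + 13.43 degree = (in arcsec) 1.023e+05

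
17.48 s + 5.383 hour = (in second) 1.94e+04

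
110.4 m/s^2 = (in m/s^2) 110.4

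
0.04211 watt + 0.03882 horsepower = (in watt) 28.99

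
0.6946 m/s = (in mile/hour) 1.554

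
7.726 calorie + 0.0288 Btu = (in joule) 62.71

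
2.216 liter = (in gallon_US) 0.5854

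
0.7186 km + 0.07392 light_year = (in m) 6.993e+14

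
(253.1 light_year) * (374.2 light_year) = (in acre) 2.095e+33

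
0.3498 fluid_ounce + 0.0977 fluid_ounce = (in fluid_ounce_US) 0.4475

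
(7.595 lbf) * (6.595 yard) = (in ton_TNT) 4.869e-08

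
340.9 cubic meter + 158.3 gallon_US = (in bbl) 2148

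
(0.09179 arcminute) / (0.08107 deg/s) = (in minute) 0.0003145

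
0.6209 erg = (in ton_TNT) 1.484e-17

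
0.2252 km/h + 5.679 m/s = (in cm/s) 574.2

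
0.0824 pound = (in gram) 37.38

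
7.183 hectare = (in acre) 17.75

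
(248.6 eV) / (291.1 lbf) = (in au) 2.056e-31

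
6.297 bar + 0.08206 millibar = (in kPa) 629.7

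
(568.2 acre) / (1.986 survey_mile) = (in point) 2.039e+06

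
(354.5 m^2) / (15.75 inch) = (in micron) 8.861e+08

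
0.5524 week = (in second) 3.341e+05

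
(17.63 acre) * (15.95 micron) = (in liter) 1138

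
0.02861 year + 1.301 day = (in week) 1.678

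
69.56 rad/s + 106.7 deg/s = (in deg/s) 4092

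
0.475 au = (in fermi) 7.106e+25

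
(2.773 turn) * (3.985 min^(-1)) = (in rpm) 11.05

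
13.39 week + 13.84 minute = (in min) 1.35e+05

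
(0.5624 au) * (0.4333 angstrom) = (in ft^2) 39.24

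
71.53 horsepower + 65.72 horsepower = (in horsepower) 137.2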